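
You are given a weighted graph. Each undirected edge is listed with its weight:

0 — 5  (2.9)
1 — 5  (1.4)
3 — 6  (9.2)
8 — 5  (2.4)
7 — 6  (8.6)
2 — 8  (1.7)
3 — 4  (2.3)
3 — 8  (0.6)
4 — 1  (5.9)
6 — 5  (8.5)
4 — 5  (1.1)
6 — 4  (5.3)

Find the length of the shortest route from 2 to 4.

4.6

Enumerating some paths:
2–8–5–4: 1.7+2.4+1.1 = 5.2
2–8–5–1–4: 1.7+2.4+1.4+5.9 = 11.4
2–8–3–4: 1.7+0.6+2.3 = 4.6
Cheapest is 2–8–3–4 at 4.6.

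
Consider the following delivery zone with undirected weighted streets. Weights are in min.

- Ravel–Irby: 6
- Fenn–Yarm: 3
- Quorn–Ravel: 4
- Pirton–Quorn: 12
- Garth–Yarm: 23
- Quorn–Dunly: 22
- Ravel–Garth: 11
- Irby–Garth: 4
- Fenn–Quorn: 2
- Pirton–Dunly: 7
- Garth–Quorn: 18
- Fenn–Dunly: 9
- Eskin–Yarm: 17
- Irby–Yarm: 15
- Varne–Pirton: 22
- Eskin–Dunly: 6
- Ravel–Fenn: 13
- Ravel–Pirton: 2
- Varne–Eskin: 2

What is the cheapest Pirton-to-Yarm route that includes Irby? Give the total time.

23 min

Best Pirton to Irby: Pirton → Ravel → Irby costing 8
Best Irby to Yarm: Irby → Yarm costing 15
Total via Irby: 8 + 15 = 23 min.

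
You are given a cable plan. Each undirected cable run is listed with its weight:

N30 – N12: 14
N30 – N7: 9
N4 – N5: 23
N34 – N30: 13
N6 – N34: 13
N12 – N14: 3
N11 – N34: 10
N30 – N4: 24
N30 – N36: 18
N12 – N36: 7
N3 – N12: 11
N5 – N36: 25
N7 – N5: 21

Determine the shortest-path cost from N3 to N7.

34

Running Dijkstra from N3:
N3: 0
N12: 11  (via N3)
N14: 14  (via N12)
N36: 18  (via N12)
N30: 25  (via N12)
N7: 34  (via N30)
Shortest route: N3–N12–N30–N7 = 34.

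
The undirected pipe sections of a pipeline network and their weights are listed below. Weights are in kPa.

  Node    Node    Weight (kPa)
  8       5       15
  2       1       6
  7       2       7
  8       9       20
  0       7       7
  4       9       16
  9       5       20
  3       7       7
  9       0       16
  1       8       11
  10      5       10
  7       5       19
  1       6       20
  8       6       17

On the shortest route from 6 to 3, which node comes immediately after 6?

Candidate routes:
6 → 8 → 5 → 7 → 3: 17+15+19+7 = 58
6 → 1 → 2 → 7 → 3: 20+6+7+7 = 40
6 → 8 → 1 → 2 → 7 → 3: 17+11+6+7+7 = 48
The minimum is 40 kPa via 6 → 1 → 2 → 7 → 3.
So from 6 the first move is to 1.

1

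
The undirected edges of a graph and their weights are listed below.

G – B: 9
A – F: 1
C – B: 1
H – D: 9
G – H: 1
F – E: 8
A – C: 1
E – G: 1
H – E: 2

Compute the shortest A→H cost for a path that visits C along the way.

Shortest A→C: A–C = 1
Best C to H: C–B–G–H costing 11
Total via C: 1 + 11 = 12.

12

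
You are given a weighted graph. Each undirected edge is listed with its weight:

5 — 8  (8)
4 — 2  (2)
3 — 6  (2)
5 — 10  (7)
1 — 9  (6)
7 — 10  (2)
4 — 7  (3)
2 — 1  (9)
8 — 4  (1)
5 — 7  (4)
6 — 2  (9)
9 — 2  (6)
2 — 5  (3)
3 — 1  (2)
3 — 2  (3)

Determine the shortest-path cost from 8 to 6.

Compare a few routes:
8 - 4 - 2 - 6: 1+2+9 = 12
8 - 4 - 2 - 3 - 6: 1+2+3+2 = 8
Cheapest is 8 - 4 - 2 - 3 - 6 at 8.

8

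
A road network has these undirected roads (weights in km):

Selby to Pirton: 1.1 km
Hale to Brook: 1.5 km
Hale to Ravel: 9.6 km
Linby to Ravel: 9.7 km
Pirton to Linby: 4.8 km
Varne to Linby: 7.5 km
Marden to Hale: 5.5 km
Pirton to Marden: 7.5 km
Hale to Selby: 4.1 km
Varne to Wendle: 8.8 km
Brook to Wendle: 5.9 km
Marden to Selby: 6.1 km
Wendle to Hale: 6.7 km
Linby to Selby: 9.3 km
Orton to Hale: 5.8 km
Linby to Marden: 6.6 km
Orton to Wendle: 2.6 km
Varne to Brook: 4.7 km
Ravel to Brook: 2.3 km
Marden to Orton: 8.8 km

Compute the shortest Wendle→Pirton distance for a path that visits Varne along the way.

20.2 km

Best Wendle to Varne: Wendle–Varne costing 8.8
Shortest Varne→Pirton: Varne–Brook–Hale–Selby–Pirton = 11.4
Total via Varne: 8.8 + 11.4 = 20.2 km.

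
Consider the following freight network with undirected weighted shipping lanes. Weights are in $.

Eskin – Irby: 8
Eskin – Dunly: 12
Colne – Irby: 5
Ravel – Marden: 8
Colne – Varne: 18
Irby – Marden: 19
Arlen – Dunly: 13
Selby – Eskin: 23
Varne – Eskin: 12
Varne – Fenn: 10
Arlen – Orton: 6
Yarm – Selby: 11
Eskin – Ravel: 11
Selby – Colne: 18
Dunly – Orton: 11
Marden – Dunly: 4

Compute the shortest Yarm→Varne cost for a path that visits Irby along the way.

$54

Shortest Yarm→Irby: Yarm → Selby → Colne → Irby = 34
Best Irby to Varne: Irby → Eskin → Varne costing 20
Total via Irby: 34 + 20 = $54.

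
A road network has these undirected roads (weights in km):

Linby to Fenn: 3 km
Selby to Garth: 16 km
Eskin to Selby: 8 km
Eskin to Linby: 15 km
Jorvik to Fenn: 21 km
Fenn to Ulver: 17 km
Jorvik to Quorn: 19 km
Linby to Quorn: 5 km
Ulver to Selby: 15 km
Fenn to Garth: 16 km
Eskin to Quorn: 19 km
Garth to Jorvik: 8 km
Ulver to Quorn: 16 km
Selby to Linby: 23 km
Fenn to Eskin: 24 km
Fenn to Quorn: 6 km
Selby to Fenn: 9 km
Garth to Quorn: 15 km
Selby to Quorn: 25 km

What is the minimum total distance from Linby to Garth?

19 km

Running Dijkstra from Linby:
Linby: 0
Fenn: 3  (via Linby)
Quorn: 5  (via Linby)
Selby: 12  (via Fenn)
Eskin: 15  (via Linby)
Garth: 19  (via Fenn)
Shortest route: Linby–Fenn–Garth = 19 km.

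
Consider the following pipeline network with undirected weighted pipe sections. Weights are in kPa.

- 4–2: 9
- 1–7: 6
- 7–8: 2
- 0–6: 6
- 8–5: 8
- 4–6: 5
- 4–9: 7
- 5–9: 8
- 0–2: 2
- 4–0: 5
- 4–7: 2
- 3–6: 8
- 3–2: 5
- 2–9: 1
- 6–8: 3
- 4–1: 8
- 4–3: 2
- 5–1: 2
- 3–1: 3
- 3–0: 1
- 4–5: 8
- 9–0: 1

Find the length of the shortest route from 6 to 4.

5 kPa

Running Dijkstra from 6:
6: 0
8: 3  (via 6)
4: 5  (via 6)
Shortest route: 6–4 = 5 kPa.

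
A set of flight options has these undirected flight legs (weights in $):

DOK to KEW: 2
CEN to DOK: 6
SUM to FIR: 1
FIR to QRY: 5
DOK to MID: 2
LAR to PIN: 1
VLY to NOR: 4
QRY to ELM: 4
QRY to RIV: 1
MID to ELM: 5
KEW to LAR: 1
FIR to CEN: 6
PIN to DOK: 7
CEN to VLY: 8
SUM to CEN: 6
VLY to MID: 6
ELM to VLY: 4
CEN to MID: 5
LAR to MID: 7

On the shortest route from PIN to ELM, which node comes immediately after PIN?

LAR

Compare a few routes:
PIN - LAR - MID - ELM: 1+7+5 = 13
PIN - LAR - KEW - DOK - MID - ELM: 1+1+2+2+5 = 11
Cheapest is PIN - LAR - KEW - DOK - MID - ELM at $11.
So from PIN the first move is to LAR.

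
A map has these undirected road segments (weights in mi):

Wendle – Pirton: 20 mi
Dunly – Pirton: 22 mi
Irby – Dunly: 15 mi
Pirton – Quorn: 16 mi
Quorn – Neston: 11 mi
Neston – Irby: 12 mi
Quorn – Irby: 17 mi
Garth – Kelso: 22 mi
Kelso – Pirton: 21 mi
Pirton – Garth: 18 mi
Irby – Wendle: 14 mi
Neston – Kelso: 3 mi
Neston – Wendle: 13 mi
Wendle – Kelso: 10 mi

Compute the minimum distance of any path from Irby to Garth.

Compare a few routes:
Irby → Wendle → Kelso → Garth: 14+10+22 = 46
Irby → Neston → Kelso → Garth: 12+3+22 = 37
Irby → Quorn → Pirton → Garth: 17+16+18 = 51
Cheapest is Irby → Neston → Kelso → Garth at 37 mi.

37 mi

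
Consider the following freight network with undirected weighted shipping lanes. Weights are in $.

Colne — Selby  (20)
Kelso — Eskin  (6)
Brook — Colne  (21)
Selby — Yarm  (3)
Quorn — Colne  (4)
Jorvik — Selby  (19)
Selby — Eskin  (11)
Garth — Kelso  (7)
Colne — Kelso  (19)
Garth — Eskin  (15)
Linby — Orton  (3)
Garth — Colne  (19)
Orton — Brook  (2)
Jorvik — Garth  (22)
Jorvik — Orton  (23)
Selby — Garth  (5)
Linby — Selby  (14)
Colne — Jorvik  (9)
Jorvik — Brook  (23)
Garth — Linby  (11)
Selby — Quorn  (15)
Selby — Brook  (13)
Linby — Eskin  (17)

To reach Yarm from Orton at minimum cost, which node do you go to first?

Brook

Candidate routes:
Orton → Brook → Selby → Yarm: 2+13+3 = 18
Orton → Linby → Selby → Yarm: 3+14+3 = 20
Orton → Linby → Garth → Selby → Yarm: 3+11+5+3 = 22
The minimum is $18 via Orton → Brook → Selby → Yarm.
So from Orton the first move is to Brook.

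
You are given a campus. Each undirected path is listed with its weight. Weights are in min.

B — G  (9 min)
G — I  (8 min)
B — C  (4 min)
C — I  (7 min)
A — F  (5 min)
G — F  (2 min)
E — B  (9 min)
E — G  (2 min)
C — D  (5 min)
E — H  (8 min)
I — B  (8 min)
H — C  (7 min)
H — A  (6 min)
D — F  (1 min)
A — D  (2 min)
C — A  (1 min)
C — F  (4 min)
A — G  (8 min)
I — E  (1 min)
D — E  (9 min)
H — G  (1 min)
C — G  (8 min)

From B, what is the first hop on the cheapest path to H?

G

Candidate routes:
B–G–H: 9+1 = 10
B–C–A–D–F–G–H: 4+1+2+1+2+1 = 11
The minimum is 10 min via B–G–H.
So from B the first move is to G.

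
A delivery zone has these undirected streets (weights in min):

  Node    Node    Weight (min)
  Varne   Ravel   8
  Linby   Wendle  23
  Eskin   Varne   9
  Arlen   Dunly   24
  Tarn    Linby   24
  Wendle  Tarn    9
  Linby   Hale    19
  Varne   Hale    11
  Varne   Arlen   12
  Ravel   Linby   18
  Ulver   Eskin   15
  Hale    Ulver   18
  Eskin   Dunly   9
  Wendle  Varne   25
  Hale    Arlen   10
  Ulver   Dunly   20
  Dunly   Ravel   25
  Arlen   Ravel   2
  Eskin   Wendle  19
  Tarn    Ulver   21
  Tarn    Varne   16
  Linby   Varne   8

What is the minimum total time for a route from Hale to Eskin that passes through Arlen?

29 min

Best Hale to Arlen: Hale–Arlen costing 10
Best Arlen to Eskin: Arlen–Ravel–Varne–Eskin costing 19
Total via Arlen: 10 + 19 = 29 min.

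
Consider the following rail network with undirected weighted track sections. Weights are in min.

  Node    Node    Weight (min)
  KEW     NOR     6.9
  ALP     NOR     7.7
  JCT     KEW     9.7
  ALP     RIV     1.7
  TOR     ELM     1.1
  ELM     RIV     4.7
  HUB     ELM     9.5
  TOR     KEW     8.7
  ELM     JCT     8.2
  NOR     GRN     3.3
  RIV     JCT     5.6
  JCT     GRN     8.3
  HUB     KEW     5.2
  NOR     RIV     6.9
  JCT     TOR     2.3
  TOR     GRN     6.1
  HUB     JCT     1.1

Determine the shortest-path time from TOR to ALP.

7.5 min

Enumerating some paths:
TOR–ELM–RIV–ALP: 1.1+4.7+1.7 = 7.5
TOR–ELM–JCT–RIV–ALP: 1.1+8.2+5.6+1.7 = 16.6
TOR–JCT–RIV–ALP: 2.3+5.6+1.7 = 9.6
The minimum is 7.5 min via TOR–ELM–RIV–ALP.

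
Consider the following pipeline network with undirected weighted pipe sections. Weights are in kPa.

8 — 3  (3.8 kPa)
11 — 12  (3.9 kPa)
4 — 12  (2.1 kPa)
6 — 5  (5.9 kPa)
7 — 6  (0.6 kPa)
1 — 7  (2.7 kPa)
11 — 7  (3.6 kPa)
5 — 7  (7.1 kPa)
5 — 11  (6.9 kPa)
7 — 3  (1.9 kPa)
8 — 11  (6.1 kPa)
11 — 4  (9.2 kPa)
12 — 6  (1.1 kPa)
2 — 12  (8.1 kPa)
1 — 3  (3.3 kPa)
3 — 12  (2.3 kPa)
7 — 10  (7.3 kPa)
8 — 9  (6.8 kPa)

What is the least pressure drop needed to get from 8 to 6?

6.3 kPa

Settle nodes by increasing distance from 8:
8: 0
3: 3.8  (via 8)
7: 5.7  (via 3)
11: 6.1  (via 8)
12: 6.1  (via 3)
6: 6.3  (via 7)
Shortest route: 8 → 3 → 7 → 6 = 6.3 kPa.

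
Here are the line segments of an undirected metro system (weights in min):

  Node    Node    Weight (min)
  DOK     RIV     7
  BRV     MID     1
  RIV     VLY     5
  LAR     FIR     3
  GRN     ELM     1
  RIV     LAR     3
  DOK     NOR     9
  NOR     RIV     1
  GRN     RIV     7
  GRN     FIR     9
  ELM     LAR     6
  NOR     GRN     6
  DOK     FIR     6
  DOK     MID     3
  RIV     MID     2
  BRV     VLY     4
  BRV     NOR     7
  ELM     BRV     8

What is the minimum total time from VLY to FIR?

11 min

Enumerating some paths:
VLY–RIV–LAR–FIR: 5+3+3 = 11
VLY–BRV–MID–RIV–LAR–FIR: 4+1+2+3+3 = 13
VLY–BRV–MID–DOK–FIR: 4+1+3+6 = 14
The minimum is 11 min via VLY–RIV–LAR–FIR.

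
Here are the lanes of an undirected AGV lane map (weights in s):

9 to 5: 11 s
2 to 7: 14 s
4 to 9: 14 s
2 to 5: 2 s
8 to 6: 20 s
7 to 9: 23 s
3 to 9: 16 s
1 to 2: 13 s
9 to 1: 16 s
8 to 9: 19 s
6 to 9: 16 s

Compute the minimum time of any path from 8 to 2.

32 s

Enumerating some paths:
8–9–1–2: 19+16+13 = 48
8–6–9–5–2: 20+16+11+2 = 49
8–9–5–2: 19+11+2 = 32
The minimum is 32 s via 8–9–5–2.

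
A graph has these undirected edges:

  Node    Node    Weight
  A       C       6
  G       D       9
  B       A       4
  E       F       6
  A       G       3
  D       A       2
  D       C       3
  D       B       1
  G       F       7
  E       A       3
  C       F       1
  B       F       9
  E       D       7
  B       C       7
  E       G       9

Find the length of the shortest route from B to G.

Candidate routes:
B - D - A - G: 1+2+3 = 6
B - D - C - F - G: 1+3+1+7 = 12
B - A - G: 4+3 = 7
B - D - G: 1+9 = 10
Cheapest is B - D - A - G at 6.

6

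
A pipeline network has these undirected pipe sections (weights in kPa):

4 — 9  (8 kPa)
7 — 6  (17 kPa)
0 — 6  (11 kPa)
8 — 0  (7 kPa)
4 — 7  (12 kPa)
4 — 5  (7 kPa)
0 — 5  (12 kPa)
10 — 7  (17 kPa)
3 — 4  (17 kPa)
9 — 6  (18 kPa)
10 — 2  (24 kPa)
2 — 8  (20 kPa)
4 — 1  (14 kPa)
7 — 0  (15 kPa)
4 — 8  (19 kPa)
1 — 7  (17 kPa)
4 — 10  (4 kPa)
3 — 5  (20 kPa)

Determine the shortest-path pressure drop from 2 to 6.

Enumerating some paths:
2 → 10 → 4 → 9 → 6: 24+4+8+18 = 54
2 → 8 → 0 → 6: 20+7+11 = 38
2 → 10 → 4 → 7 → 6: 24+4+12+17 = 57
The minimum is 38 kPa via 2 → 8 → 0 → 6.

38 kPa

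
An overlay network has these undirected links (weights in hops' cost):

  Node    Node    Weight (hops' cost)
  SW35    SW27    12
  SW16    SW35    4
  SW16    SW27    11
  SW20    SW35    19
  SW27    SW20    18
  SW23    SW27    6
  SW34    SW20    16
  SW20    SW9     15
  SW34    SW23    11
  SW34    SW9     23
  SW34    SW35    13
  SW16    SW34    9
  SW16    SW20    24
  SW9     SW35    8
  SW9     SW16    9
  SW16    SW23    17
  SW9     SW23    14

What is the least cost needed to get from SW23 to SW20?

24 hops' cost

Compare a few routes:
SW23–SW34–SW20: 11+16 = 27
SW23–SW27–SW20: 6+18 = 24
SW23–SW27–SW35–SW20: 6+12+19 = 37
SW23–SW9–SW20: 14+15 = 29
Cheapest is SW23–SW27–SW20 at 24 hops' cost.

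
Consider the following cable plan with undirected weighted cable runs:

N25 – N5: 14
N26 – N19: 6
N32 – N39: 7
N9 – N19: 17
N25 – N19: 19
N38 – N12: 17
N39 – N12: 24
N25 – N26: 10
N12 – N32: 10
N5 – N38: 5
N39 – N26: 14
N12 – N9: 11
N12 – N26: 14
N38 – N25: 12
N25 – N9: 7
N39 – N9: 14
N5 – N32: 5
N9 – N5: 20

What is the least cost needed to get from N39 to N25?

21

Enumerating some paths:
N39 - N26 - N25: 14+10 = 24
N39 - N9 - N25: 14+7 = 21
Cheapest is N39 - N9 - N25 at 21.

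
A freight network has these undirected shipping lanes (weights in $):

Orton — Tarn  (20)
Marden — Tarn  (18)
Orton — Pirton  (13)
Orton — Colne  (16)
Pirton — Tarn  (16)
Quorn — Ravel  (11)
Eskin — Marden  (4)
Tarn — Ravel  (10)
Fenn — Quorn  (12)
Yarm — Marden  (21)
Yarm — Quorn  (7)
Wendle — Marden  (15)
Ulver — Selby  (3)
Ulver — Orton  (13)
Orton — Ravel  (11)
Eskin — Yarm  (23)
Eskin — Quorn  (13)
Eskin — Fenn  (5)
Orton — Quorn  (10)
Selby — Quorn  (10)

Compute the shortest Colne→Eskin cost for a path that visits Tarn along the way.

Shortest Colne→Tarn: Colne–Orton–Tarn = 36
Best Tarn to Eskin: Tarn–Marden–Eskin costing 22
Total via Tarn: 36 + 22 = $58.

$58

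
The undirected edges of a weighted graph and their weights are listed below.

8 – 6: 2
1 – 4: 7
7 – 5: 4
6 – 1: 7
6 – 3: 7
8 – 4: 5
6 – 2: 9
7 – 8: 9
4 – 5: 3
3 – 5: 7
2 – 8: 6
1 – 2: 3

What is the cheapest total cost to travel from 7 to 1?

Compare a few routes:
7 - 5 - 4 - 1: 4+3+7 = 14
7 - 8 - 2 - 1: 9+6+3 = 18
The minimum is 14 via 7 - 5 - 4 - 1.

14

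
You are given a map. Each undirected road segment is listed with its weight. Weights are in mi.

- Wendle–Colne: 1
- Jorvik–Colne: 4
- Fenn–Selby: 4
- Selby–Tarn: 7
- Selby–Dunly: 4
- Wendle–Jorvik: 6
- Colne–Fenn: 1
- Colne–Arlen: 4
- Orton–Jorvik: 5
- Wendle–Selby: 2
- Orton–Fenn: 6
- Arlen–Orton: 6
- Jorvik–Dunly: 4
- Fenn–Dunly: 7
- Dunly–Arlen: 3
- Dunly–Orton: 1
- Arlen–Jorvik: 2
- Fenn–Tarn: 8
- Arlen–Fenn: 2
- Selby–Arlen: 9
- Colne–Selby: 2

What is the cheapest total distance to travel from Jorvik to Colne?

Settle nodes by increasing distance from Jorvik:
Jorvik: 0
Arlen: 2  (via Jorvik)
Fenn: 4  (via Arlen)
Colne: 4  (via Jorvik)
Shortest route: Jorvik → Colne = 4 mi.

4 mi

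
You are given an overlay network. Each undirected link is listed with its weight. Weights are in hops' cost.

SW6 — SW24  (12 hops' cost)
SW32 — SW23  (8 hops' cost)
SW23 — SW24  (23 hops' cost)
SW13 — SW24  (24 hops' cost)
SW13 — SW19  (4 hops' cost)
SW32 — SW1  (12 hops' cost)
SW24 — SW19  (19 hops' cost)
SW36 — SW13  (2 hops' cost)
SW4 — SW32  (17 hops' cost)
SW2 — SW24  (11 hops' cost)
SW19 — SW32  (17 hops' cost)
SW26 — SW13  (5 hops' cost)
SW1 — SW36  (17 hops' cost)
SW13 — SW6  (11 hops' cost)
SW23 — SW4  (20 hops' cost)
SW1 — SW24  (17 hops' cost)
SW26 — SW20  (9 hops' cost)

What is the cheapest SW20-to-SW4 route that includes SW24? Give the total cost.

Best SW20 to SW24: SW20–SW26–SW13–SW19–SW24 costing 37
Best SW24 to SW4: SW24–SW23–SW4 costing 43
Total via SW24: 37 + 43 = 80 hops' cost.

80 hops' cost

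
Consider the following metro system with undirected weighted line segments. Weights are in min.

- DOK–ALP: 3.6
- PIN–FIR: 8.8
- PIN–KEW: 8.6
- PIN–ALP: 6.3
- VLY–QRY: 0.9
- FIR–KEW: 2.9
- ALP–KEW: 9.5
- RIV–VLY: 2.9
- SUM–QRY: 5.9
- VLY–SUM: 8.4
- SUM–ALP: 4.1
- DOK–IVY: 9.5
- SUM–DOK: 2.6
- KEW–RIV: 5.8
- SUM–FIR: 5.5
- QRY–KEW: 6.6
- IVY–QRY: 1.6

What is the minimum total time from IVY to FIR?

11.1 min

Running Dijkstra from IVY:
IVY: 0
QRY: 1.6  (via IVY)
VLY: 2.5  (via QRY)
RIV: 5.4  (via VLY)
SUM: 7.5  (via QRY)
KEW: 8.2  (via QRY)
DOK: 9.5  (via IVY)
FIR: 11.1  (via KEW)
Shortest route: IVY → QRY → KEW → FIR = 11.1 min.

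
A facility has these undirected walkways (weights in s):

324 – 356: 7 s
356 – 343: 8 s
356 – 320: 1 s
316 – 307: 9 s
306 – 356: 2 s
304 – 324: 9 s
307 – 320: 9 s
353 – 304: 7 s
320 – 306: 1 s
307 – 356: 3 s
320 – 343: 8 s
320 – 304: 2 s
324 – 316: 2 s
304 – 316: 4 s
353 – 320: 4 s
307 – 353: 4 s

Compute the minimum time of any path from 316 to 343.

14 s

Compare a few routes:
316 - 304 - 320 - 356 - 343: 4+2+1+8 = 15
316 - 324 - 356 - 343: 2+7+8 = 17
316 - 304 - 320 - 306 - 356 - 343: 4+2+1+2+8 = 17
316 - 304 - 320 - 343: 4+2+8 = 14
The minimum is 14 s via 316 - 304 - 320 - 343.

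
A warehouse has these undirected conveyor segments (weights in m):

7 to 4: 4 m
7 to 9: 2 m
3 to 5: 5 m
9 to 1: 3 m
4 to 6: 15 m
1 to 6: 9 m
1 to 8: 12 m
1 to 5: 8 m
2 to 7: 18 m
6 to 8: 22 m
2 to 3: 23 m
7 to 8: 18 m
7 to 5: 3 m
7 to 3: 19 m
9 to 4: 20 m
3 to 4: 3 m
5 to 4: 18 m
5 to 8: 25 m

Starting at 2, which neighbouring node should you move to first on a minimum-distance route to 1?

Compare a few routes:
2–3–4–7–9–1: 23+3+4+2+3 = 35
2–7–5–1: 18+3+8 = 29
2–3–5–7–9–1: 23+5+3+2+3 = 36
2–7–9–1: 18+2+3 = 23
Cheapest is 2–7–9–1 at 23 m.
So from 2 the first move is to 7.

7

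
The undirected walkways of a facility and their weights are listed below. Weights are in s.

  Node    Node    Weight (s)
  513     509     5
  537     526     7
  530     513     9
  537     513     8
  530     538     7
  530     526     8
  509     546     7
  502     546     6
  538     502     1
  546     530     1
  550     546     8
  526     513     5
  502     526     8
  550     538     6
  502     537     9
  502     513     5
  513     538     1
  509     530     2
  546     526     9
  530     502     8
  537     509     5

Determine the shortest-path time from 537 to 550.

Shortest distances from 537:
537: 0
509: 5  (via 537)
526: 7  (via 537)
530: 7  (via 509)
546: 8  (via 530)
513: 8  (via 537)
538: 9  (via 513)
502: 9  (via 537)
550: 15  (via 538)
Shortest route: 537 → 513 → 538 → 550 = 15 s.

15 s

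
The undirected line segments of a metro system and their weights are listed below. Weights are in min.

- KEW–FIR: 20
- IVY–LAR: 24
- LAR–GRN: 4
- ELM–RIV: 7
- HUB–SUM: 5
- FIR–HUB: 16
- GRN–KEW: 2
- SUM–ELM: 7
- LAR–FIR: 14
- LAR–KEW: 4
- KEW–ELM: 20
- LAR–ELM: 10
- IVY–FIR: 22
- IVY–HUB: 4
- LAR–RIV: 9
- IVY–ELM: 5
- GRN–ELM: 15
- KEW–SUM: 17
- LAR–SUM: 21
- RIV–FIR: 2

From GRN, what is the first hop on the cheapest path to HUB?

LAR

Candidate routes:
GRN–ELM–IVY–HUB: 15+5+4 = 24
GRN–LAR–ELM–IVY–HUB: 4+10+5+4 = 23
Cheapest is GRN–LAR–ELM–IVY–HUB at 23 min.
So from GRN the first move is to LAR.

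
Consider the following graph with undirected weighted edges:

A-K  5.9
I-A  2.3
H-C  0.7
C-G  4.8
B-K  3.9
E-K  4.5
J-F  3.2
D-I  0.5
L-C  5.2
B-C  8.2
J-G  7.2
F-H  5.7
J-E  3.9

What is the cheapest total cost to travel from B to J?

Candidate routes:
B → C → G → J: 8.2+4.8+7.2 = 20.2
B → C → H → F → J: 8.2+0.7+5.7+3.2 = 17.8
B → K → E → J: 3.9+4.5+3.9 = 12.3
Cheapest is B → K → E → J at 12.3.

12.3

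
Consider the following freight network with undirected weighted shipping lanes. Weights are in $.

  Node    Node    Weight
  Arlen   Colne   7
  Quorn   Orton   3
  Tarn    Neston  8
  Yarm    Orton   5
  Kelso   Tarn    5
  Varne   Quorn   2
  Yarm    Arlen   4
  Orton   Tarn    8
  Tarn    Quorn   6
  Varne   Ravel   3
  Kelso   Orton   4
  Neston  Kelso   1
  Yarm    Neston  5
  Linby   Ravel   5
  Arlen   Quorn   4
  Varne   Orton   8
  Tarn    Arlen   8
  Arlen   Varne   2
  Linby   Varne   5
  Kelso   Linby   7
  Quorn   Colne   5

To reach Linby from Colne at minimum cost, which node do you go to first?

Candidate routes:
Colne → Arlen → Varne → Linby: 7+2+5 = 14
Colne → Quorn → Varne → Ravel → Linby: 5+2+3+5 = 15
Colne → Quorn → Varne → Linby: 5+2+5 = 12
The minimum is $12 via Colne → Quorn → Varne → Linby.
So from Colne the first move is to Quorn.

Quorn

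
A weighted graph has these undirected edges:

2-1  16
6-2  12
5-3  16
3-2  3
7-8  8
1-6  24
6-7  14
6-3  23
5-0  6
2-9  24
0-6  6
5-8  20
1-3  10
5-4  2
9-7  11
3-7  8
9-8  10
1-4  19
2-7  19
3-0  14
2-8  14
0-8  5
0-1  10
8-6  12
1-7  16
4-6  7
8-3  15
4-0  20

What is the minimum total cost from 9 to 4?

23

Running Dijkstra from 9:
9: 0
8: 10  (via 9)
7: 11  (via 9)
0: 15  (via 8)
3: 19  (via 7)
5: 21  (via 0)
6: 21  (via 0)
2: 22  (via 3)
4: 23  (via 5)
Shortest route: 9 → 8 → 0 → 5 → 4 = 23.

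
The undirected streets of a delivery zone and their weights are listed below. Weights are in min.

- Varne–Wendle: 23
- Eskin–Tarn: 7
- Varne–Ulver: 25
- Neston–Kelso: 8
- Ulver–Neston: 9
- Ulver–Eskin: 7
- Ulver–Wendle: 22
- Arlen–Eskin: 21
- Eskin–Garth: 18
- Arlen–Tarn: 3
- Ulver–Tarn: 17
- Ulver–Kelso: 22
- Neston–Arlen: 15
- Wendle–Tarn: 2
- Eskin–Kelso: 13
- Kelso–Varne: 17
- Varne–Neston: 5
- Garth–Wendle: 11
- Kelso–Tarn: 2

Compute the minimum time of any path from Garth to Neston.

23 min

Compare a few routes:
Garth–Wendle–Tarn–Kelso–Neston: 11+2+2+8 = 23
Garth–Wendle–Tarn–Arlen–Neston: 11+2+3+15 = 31
Cheapest is Garth–Wendle–Tarn–Kelso–Neston at 23 min.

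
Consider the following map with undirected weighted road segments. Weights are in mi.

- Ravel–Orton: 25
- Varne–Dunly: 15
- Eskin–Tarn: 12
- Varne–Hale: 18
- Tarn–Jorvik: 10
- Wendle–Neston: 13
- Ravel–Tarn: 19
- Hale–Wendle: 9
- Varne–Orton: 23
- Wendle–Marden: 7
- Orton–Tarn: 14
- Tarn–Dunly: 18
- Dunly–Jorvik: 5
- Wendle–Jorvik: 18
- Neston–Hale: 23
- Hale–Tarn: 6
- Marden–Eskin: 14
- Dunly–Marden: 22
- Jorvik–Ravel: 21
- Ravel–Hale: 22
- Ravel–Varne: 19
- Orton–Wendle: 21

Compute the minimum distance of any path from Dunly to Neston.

36 mi

Settle nodes by increasing distance from Dunly:
Dunly: 0
Jorvik: 5  (via Dunly)
Tarn: 15  (via Jorvik)
Varne: 15  (via Dunly)
Hale: 21  (via Tarn)
Marden: 22  (via Dunly)
Wendle: 23  (via Jorvik)
Ravel: 26  (via Jorvik)
Eskin: 27  (via Tarn)
Orton: 29  (via Tarn)
Neston: 36  (via Wendle)
Shortest route: Dunly–Jorvik–Wendle–Neston = 36 mi.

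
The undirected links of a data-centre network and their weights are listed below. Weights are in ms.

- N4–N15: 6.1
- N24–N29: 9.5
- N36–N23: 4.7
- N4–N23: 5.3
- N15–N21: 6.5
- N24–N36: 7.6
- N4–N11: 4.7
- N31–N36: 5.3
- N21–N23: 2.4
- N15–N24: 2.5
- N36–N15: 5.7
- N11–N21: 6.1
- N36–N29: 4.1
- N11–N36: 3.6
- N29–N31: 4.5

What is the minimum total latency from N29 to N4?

12.4 ms

Settle nodes by increasing distance from N29:
N29: 0
N36: 4.1  (via N29)
N31: 4.5  (via N29)
N11: 7.7  (via N36)
N23: 8.8  (via N36)
N24: 9.5  (via N29)
N15: 9.8  (via N36)
N21: 11.2  (via N23)
N4: 12.4  (via N11)
Shortest route: N29 → N36 → N11 → N4 = 12.4 ms.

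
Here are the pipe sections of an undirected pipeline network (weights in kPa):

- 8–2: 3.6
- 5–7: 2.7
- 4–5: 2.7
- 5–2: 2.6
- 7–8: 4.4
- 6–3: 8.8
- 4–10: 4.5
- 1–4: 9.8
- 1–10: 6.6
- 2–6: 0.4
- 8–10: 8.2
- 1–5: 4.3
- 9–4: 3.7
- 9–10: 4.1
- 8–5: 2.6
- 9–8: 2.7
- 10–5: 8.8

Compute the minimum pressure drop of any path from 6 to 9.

6.7 kPa

Enumerating some paths:
6–2–8–9: 0.4+3.6+2.7 = 6.7
6–2–5–8–9: 0.4+2.6+2.6+2.7 = 8.3
6–2–5–4–9: 0.4+2.6+2.7+3.7 = 9.4
Cheapest is 6–2–8–9 at 6.7 kPa.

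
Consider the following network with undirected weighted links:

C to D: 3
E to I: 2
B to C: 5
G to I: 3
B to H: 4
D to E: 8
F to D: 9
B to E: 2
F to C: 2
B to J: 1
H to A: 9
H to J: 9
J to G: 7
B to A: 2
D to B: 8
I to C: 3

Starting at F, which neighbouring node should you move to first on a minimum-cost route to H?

C

Compare a few routes:
F–C–I–E–B–H: 2+3+2+2+4 = 13
F–C–B–J–H: 2+5+1+9 = 17
F–C–B–H: 2+5+4 = 11
Cheapest is F–C–B–H at 11.
So from F the first move is to C.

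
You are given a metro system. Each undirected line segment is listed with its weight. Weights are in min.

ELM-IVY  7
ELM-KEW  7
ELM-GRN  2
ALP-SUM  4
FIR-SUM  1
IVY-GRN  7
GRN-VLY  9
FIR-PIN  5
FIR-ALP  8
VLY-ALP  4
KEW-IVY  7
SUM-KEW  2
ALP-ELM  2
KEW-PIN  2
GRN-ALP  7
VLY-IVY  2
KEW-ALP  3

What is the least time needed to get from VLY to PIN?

9 min

Compare a few routes:
VLY → IVY → KEW → PIN: 2+7+2 = 11
VLY → ALP → SUM → KEW → PIN: 4+4+2+2 = 12
VLY → ALP → KEW → PIN: 4+3+2 = 9
VLY → ALP → SUM → FIR → PIN: 4+4+1+5 = 14
The minimum is 9 min via VLY → ALP → KEW → PIN.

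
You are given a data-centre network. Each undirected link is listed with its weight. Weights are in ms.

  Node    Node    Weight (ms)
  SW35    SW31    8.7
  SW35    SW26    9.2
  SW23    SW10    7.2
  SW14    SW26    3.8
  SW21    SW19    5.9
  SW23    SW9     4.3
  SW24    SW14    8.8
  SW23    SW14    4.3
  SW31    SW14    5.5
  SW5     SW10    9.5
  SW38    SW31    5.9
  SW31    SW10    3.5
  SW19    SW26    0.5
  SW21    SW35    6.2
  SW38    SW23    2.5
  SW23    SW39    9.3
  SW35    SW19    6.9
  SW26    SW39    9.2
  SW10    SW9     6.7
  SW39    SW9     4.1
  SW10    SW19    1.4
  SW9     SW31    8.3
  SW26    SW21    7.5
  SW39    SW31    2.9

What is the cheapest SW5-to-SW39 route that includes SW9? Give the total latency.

20.3 ms

Shortest SW5→SW9: SW5 → SW10 → SW9 = 16.2
Best SW9 to SW39: SW9 → SW39 costing 4.1
Total via SW9: 16.2 + 4.1 = 20.3 ms.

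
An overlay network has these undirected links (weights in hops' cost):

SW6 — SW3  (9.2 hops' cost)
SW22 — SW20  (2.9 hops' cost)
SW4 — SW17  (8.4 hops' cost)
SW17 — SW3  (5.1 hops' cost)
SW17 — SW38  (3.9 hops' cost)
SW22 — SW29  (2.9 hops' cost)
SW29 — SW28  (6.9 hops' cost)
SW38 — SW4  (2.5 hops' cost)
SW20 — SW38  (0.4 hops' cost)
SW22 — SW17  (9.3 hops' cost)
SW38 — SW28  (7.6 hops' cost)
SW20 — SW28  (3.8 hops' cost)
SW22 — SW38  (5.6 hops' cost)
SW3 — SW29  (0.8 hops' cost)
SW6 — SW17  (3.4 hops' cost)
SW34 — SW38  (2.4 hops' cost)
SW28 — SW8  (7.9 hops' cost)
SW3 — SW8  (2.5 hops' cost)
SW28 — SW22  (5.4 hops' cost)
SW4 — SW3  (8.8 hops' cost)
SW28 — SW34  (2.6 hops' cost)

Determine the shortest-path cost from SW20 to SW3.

6.6 hops' cost

Running Dijkstra from SW20:
SW20: 0
SW38: 0.4  (via SW20)
SW34: 2.8  (via SW38)
SW4: 2.9  (via SW38)
SW22: 2.9  (via SW20)
SW28: 3.8  (via SW20)
SW17: 4.3  (via SW38)
SW29: 5.8  (via SW22)
SW3: 6.6  (via SW29)
Shortest route: SW20–SW22–SW29–SW3 = 6.6 hops' cost.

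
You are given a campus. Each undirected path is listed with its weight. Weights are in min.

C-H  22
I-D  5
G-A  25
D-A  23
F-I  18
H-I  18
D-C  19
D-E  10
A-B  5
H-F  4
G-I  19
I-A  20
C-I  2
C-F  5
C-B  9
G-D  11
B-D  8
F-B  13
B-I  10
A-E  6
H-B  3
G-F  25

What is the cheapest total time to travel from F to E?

18 min

Compare a few routes:
F–H–B–A–E: 4+3+5+6 = 18
F–C–I–D–E: 5+2+5+10 = 22
F–B–A–E: 13+5+6 = 24
The minimum is 18 min via F–H–B–A–E.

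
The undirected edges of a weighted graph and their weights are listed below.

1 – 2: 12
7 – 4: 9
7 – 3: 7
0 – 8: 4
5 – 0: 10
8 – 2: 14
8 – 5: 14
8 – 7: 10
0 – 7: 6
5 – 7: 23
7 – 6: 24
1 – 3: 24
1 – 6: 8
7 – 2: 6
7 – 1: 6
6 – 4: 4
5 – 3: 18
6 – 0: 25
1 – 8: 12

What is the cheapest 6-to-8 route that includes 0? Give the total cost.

Best 6 to 0: 6 → 4 → 7 → 0 costing 19
Best 0 to 8: 0 → 8 costing 4
Total via 0: 19 + 4 = 23.

23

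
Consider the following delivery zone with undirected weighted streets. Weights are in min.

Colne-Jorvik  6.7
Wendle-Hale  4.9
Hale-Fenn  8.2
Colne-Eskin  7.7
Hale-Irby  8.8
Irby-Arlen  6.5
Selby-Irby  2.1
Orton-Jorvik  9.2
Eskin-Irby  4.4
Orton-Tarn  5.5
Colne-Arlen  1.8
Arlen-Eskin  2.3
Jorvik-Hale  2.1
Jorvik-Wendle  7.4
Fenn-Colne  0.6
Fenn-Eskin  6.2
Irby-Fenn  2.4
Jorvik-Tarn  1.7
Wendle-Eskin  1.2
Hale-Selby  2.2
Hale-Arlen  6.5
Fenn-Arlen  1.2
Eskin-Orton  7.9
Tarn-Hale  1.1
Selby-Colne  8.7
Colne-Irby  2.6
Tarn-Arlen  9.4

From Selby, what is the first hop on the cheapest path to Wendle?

Hale

Candidate routes:
Selby - Irby - Eskin - Wendle: 2.1+4.4+1.2 = 7.7
Selby - Hale - Wendle: 2.2+4.9 = 7.1
The minimum is 7.1 min via Selby - Hale - Wendle.
So from Selby the first move is to Hale.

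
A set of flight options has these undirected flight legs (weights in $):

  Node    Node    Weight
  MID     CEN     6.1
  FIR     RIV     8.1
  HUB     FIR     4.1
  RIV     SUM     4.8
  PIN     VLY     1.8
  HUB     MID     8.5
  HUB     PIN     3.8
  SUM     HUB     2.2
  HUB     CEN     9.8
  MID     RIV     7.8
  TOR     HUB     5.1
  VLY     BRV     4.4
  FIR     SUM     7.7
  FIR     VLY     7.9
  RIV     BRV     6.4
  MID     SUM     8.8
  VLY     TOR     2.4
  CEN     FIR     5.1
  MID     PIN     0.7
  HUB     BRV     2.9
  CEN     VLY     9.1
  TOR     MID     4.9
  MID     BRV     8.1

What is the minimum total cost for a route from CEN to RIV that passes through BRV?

Shortest CEN→BRV: CEN–FIR–HUB–BRV = 12.1
Best BRV to RIV: BRV–RIV costing 6.4
Total via BRV: 12.1 + 6.4 = $18.5.

$18.5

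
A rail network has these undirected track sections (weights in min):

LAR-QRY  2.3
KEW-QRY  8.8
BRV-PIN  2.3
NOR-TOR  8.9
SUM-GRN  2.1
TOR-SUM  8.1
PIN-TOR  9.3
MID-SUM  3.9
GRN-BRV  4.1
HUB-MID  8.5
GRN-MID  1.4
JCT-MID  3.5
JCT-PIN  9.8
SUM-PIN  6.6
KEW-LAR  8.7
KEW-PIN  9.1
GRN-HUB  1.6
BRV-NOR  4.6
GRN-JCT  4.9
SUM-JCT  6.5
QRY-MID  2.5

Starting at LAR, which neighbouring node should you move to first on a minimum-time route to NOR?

Candidate routes:
LAR → QRY → MID → GRN → SUM → PIN → BRV → NOR: 2.3+2.5+1.4+2.1+6.6+2.3+4.6 = 21.8
LAR → QRY → MID → SUM → GRN → BRV → NOR: 2.3+2.5+3.9+2.1+4.1+4.6 = 19.5
LAR → QRY → MID → GRN → BRV → NOR: 2.3+2.5+1.4+4.1+4.6 = 14.9
The minimum is 14.9 min via LAR → QRY → MID → GRN → BRV → NOR.
So from LAR the first move is to QRY.

QRY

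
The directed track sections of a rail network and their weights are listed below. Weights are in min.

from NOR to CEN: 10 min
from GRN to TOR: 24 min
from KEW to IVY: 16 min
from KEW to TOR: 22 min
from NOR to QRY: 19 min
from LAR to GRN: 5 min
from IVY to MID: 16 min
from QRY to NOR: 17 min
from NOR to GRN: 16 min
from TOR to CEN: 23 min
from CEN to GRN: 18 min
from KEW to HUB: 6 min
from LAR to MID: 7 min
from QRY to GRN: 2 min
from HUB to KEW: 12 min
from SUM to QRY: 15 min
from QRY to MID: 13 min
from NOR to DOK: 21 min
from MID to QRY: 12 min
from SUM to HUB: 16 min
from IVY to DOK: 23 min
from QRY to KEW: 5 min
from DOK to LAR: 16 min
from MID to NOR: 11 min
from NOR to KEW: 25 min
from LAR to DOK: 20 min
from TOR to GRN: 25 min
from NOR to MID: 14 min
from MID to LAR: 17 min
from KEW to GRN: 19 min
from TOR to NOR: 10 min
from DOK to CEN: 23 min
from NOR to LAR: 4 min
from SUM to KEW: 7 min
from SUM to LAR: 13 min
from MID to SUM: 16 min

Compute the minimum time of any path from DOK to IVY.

Candidate routes:
DOK → LAR → MID → SUM → KEW → IVY: 16+7+16+7+16 = 62
DOK → LAR → MID → QRY → KEW → IVY: 16+7+12+5+16 = 56
Cheapest is DOK → LAR → MID → QRY → KEW → IVY at 56 min.

56 min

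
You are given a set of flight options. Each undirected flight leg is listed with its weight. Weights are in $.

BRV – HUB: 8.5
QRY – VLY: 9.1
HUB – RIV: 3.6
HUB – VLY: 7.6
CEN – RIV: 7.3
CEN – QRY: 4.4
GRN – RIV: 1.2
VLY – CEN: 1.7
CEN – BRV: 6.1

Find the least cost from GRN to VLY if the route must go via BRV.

Shortest GRN→BRV: GRN–RIV–HUB–BRV = 13.3
Best BRV to VLY: BRV–CEN–VLY costing 7.8
Total via BRV: 13.3 + 7.8 = $21.1.

$21.1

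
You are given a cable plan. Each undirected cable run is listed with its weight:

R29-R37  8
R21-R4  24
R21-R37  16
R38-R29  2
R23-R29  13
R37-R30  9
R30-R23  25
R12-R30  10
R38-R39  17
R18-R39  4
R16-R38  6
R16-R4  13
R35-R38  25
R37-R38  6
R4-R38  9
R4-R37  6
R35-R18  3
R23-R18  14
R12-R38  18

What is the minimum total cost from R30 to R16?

Compare a few routes:
R30 - R37 - R29 - R38 - R16: 9+8+2+6 = 25
R30 - R37 - R38 - R16: 9+6+6 = 21
R30 - R37 - R4 - R38 - R16: 9+6+9+6 = 30
R30 - R37 - R4 - R16: 9+6+13 = 28
The minimum is 21 via R30 - R37 - R38 - R16.

21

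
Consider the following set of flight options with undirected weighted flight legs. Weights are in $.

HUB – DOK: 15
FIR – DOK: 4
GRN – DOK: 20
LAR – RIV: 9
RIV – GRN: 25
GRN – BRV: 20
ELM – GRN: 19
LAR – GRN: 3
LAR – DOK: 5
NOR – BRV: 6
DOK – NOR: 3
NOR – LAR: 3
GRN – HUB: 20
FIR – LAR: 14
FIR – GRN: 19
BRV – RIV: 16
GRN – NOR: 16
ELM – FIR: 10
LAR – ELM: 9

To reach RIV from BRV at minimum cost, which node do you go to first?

Compare a few routes:
BRV → GRN → LAR → RIV: 20+3+9 = 32
BRV → RIV: 16 = 16
BRV → NOR → DOK → LAR → RIV: 6+3+5+9 = 23
BRV → NOR → LAR → RIV: 6+3+9 = 18
Cheapest is BRV → RIV at $16.
So from BRV the first move is to RIV.

RIV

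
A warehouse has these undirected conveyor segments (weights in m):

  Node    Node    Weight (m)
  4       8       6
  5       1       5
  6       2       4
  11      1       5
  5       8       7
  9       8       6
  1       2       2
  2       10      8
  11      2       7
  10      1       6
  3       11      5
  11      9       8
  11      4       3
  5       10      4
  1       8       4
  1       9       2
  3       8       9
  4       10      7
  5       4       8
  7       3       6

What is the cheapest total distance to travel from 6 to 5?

11 m

Candidate routes:
6 - 2 - 1 - 5: 4+2+5 = 11
6 - 2 - 10 - 5: 4+8+4 = 16
6 - 2 - 1 - 8 - 5: 4+2+4+7 = 17
6 - 2 - 1 - 10 - 5: 4+2+6+4 = 16
The minimum is 11 m via 6 - 2 - 1 - 5.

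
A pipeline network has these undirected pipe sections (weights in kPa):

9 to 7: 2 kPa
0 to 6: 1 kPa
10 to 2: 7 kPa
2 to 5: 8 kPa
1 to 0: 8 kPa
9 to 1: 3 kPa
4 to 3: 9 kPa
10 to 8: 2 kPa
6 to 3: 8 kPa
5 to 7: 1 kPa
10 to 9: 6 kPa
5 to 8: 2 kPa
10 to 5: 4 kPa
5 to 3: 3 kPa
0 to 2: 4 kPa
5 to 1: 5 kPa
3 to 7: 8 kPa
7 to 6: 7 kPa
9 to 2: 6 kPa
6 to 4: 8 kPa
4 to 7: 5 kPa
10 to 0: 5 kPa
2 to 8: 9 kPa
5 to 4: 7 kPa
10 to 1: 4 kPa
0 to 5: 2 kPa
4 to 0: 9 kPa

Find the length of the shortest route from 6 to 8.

5 kPa

Enumerating some paths:
6–0–5–8: 1+2+2 = 5
6–0–10–8: 1+5+2 = 8
6–0–5–10–8: 1+2+4+2 = 9
6–7–5–8: 7+1+2 = 10
The minimum is 5 kPa via 6–0–5–8.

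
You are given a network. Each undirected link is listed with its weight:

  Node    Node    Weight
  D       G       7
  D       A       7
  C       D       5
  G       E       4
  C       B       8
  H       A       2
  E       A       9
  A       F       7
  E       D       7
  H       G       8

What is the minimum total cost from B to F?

27

Enumerating some paths:
B → C → D → E → A → F: 8+5+7+9+7 = 36
B → C → D → G → H → A → F: 8+5+7+8+2+7 = 37
B → C → D → A → F: 8+5+7+7 = 27
The minimum is 27 via B → C → D → A → F.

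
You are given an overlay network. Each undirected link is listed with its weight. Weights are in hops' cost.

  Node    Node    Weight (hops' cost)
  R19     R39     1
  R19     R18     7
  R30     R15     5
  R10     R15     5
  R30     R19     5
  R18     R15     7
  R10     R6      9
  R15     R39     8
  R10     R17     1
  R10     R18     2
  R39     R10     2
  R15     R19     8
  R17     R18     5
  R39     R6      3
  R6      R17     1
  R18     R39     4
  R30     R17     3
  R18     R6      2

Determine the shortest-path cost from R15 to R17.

Candidate routes:
R15 → R30 → R17: 5+3 = 8
R15 → R10 → R17: 5+1 = 6
R15 → R18 → R10 → R17: 7+2+1 = 10
Cheapest is R15 → R10 → R17 at 6 hops' cost.

6 hops' cost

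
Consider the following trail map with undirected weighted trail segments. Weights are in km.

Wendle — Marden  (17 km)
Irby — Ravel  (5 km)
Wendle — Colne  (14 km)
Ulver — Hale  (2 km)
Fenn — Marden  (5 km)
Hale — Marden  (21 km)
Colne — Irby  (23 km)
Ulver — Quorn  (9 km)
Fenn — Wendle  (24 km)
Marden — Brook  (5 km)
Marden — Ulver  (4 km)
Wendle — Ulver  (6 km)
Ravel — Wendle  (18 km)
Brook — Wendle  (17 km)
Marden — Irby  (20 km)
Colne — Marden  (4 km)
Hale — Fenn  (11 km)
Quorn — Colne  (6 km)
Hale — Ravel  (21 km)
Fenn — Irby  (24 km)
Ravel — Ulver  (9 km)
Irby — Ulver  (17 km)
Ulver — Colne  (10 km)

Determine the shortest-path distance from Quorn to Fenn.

Settle nodes by increasing distance from Quorn:
Quorn: 0
Colne: 6  (via Quorn)
Ulver: 9  (via Quorn)
Marden: 10  (via Colne)
Hale: 11  (via Ulver)
Wendle: 15  (via Ulver)
Fenn: 15  (via Marden)
Shortest route: Quorn → Colne → Marden → Fenn = 15 km.

15 km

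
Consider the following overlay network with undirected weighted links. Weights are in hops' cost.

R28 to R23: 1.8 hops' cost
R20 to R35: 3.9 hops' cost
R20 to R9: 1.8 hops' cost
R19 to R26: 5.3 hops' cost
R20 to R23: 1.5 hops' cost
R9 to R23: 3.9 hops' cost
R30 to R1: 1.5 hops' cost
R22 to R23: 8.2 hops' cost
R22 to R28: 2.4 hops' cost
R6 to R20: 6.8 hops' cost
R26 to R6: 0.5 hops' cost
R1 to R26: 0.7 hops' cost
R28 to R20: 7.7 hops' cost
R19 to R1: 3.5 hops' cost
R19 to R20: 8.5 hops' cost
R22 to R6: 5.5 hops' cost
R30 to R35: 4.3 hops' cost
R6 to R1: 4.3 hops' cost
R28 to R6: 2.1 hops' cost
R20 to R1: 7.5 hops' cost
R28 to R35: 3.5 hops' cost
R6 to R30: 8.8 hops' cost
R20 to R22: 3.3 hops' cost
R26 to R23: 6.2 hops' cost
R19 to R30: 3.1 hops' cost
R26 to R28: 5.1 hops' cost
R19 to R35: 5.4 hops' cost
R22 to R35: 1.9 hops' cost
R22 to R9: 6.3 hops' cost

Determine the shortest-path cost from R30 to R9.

Enumerating some paths:
R30 - R1 - R26 - R6 - R28 - R23 - R9: 1.5+0.7+0.5+2.1+1.8+3.9 = 10.5
R30 - R1 - R26 - R6 - R28 - R23 - R20 - R9: 1.5+0.7+0.5+2.1+1.8+1.5+1.8 = 9.9
R30 - R35 - R20 - R9: 4.3+3.9+1.8 = 10
Cheapest is R30 - R1 - R26 - R6 - R28 - R23 - R20 - R9 at 9.9 hops' cost.

9.9 hops' cost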